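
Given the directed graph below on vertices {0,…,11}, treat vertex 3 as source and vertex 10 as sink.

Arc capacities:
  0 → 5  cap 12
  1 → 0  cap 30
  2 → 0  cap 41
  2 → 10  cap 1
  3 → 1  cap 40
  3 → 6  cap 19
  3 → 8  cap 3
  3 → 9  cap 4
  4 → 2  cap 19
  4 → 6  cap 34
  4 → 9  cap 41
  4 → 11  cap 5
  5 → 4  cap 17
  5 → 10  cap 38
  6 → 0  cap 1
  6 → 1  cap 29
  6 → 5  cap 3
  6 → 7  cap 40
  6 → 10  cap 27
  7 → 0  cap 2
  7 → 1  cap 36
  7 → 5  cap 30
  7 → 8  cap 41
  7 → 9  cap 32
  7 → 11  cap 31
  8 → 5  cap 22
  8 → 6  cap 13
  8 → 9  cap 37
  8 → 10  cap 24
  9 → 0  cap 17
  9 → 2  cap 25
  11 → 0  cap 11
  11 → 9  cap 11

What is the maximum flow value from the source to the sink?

Maximum flow value: 35

augment #1: 3→6→10 bottleneck 19, total now 19
augment #2: 3→8→10 bottleneck 3, total now 22
augment #3: 3→9→2→10 bottleneck 1, total now 23
augment #4: 3→1→0→5→10 bottleneck 12, total now 35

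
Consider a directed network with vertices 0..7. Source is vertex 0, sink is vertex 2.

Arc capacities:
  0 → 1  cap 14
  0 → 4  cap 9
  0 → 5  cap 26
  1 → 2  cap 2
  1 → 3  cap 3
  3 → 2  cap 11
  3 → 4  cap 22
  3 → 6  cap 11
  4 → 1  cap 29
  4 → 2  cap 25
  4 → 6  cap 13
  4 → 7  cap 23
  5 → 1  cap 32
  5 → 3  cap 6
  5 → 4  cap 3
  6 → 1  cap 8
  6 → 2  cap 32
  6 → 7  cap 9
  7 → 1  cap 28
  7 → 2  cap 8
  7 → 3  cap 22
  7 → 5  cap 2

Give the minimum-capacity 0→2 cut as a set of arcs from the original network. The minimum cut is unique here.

augment #1: 0→1→2 push 2
augment #2: 0→4→2 push 9
augment #3: 0→1→3→2 push 3
augment #4: 0→5→3→2 push 6
augment #5: 0→5→4→2 push 3
max flow = 23; residual-reachable set from 0 gives S-side
cut edges (S→T): {(0,4), (1,2), (1,3), (5,3), (5,4)} total cap 23

Min-cut arcs: {(0,4), (1,2), (1,3), (5,3), (5,4)} (total capacity 23)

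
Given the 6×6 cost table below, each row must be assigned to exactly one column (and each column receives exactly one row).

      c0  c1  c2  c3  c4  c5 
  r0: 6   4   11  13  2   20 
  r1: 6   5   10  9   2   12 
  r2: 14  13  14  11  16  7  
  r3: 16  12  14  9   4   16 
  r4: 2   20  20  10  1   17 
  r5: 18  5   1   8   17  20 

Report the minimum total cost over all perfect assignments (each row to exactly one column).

Minimum assignment cost: 25

optimal assignment: row0→col1 (cost 4), row1→col4 (cost 2), row2→col5 (cost 7), row3→col3 (cost 9), row4→col0 (cost 2), row5→col2 (cost 1)
total = 4 + 2 + 7 + 9 + 2 + 1 = 25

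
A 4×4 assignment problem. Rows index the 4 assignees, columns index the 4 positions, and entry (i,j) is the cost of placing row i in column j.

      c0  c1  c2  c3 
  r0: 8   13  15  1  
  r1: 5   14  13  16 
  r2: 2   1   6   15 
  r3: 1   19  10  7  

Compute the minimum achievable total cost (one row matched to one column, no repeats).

optimal assignment: row0→col3 (cost 1), row1→col2 (cost 13), row2→col1 (cost 1), row3→col0 (cost 1)
total = 1 + 13 + 1 + 1 = 16

Minimum assignment cost: 16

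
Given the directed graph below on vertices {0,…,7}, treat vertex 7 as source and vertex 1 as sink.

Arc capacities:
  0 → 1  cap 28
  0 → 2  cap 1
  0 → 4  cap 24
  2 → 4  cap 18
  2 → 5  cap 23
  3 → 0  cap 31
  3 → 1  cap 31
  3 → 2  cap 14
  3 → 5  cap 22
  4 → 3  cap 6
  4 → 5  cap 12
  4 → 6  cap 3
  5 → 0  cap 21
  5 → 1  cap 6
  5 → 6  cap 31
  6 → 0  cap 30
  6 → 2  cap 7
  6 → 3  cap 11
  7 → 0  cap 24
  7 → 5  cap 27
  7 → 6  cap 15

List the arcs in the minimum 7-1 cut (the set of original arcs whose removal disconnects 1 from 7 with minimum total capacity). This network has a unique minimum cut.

Min-cut arcs: {(0,1), (4,3), (5,1), (6,3)} (total capacity 51)

augment #1: 7→0→1 push 24
augment #2: 7→5→1 push 6
augment #3: 7→5→0→1 push 4
augment #4: 7→6→3→1 push 11
augment #5: 7→5→0→4→3→1 push 6
max flow = 51; residual-reachable set from 7 gives S-side
cut edges (S→T): {(0,1), (4,3), (5,1), (6,3)} total cap 51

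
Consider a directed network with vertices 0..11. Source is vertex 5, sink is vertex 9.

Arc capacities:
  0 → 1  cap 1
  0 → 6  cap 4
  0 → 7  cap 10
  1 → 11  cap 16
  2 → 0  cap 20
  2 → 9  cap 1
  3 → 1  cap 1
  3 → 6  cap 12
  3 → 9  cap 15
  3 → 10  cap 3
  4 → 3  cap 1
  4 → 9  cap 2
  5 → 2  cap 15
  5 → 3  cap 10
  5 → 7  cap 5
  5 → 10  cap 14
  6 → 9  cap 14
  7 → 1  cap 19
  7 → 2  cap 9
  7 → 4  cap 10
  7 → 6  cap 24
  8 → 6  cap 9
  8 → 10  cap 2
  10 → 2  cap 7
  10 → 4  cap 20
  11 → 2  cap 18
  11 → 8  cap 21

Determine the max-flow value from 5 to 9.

augment #1: 5→2→9 bottleneck 1, total now 1
augment #2: 5→3→9 bottleneck 10, total now 11
augment #3: 5→7→4→9 bottleneck 2, total now 13
augment #4: 5→7→6→9 bottleneck 3, total now 16
augment #5: 5→2→0→6→9 bottleneck 4, total now 20
augment #6: 5→10→4→3→9 bottleneck 1, total now 21
augment #7: 5→2→0→7→6→9 bottleneck 7, total now 28

Maximum flow value: 28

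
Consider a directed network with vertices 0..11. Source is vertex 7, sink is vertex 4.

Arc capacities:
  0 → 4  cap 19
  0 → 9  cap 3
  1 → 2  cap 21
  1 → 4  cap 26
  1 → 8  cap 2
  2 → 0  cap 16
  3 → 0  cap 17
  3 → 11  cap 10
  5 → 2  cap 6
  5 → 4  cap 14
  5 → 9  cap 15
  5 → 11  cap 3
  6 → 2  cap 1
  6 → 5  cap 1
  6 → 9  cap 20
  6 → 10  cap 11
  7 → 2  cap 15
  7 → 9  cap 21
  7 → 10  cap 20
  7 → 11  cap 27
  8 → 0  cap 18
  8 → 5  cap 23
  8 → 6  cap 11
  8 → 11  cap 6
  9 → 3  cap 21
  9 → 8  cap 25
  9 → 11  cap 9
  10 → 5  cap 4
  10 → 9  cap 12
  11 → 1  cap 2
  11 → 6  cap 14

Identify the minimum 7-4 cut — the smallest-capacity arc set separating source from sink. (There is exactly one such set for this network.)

augment #1: 7→2→0→4 push 15
augment #2: 7→10→5→4 push 4
augment #3: 7→11→1→4 push 2
augment #4: 7→9→3→0→4 push 4
augment #5: 7→9→8→5→4 push 10
max flow = 35; residual-reachable set from 7 gives S-side
cut edges (S→T): {(0,4), (5,4), (11,1)} total cap 35

Min-cut arcs: {(0,4), (5,4), (11,1)} (total capacity 35)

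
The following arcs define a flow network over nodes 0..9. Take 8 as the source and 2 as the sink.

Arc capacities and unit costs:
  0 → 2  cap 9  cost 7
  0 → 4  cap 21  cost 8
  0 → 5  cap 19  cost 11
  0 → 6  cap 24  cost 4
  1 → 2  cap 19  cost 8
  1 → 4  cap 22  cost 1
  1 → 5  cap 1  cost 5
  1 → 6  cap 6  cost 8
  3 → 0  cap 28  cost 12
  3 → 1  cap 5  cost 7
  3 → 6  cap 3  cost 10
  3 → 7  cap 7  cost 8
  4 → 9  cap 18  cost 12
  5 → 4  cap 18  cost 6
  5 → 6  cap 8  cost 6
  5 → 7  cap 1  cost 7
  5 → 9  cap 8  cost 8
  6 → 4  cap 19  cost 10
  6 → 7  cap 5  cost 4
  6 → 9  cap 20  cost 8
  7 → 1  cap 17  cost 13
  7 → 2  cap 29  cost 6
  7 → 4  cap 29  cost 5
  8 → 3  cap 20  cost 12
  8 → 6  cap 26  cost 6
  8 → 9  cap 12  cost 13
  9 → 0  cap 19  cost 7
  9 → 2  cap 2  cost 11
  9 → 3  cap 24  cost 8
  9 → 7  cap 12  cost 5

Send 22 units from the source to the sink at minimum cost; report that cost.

Minimum cost for 22 units: 496

shortest-cost path #1: 8→6→7→2 push 5 @ unit cost 16 (adds 80)
shortest-cost path #2: 8→9→2 push 2 @ unit cost 24 (adds 48)
shortest-cost path #3: 8→9→7→2 push 10 @ unit cost 24 (adds 240)
shortest-cost path #4: 8→6→9→7→2 push 2 @ unit cost 25 (adds 50)
shortest-cost path #5: 8→3→7→2 push 3 @ unit cost 26 (adds 78)
total cost = 496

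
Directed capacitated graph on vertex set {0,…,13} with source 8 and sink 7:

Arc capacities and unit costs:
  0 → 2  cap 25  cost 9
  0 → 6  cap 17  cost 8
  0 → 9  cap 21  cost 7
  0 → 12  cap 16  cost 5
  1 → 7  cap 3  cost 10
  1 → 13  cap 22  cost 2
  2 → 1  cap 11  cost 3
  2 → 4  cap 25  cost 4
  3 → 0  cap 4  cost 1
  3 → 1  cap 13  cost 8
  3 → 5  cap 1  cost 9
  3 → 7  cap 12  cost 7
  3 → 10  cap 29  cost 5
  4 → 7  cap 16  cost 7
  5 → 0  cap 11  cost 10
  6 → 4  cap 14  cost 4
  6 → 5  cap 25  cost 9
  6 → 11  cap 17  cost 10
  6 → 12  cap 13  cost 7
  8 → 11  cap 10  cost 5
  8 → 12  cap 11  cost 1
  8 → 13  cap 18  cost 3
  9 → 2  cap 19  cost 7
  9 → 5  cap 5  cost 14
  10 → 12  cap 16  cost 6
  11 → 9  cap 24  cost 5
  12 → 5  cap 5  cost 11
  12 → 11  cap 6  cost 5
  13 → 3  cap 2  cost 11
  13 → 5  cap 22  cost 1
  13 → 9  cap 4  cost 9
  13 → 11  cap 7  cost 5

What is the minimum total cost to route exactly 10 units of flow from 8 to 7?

Minimum cost for 10 units: 266

shortest-cost path #1: 8→13→3→7 push 2 @ unit cost 21 (adds 42)
shortest-cost path #2: 8→11→9→2→4→7 push 8 @ unit cost 28 (adds 224)
total cost = 266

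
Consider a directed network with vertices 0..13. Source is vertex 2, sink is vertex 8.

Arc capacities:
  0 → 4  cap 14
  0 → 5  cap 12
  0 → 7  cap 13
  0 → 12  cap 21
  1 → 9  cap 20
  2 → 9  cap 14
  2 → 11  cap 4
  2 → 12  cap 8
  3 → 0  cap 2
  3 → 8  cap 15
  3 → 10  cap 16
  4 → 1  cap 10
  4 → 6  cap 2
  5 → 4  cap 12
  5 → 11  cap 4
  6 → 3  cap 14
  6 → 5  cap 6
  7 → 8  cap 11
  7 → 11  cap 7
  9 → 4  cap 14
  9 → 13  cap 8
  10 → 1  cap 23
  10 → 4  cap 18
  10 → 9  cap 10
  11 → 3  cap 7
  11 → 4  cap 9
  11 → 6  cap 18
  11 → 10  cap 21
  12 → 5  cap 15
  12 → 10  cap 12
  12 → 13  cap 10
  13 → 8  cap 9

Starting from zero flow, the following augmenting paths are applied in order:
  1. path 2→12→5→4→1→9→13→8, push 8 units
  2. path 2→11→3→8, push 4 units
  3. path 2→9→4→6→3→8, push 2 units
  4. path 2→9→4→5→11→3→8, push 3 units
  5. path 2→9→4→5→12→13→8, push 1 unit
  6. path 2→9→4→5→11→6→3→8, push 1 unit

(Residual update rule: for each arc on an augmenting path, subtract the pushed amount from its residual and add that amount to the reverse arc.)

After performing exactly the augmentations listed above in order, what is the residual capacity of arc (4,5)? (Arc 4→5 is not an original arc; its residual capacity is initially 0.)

after path 1 (2→12→5→4→1→9→13→8, push 8): res(4,5)=8
after path 2 (2→11→3→8, push 4): res(4,5)=8
after path 3 (2→9→4→6→3→8, push 2): res(4,5)=8
after path 4 (2→9→4→5→11→3→8, push 3): res(4,5)=5
after path 5 (2→9→4→5→12→13→8, push 1): res(4,5)=4
after path 6 (2→9→4→5→11→6→3→8, push 1): res(4,5)=3

Residual capacity of (4,5): 3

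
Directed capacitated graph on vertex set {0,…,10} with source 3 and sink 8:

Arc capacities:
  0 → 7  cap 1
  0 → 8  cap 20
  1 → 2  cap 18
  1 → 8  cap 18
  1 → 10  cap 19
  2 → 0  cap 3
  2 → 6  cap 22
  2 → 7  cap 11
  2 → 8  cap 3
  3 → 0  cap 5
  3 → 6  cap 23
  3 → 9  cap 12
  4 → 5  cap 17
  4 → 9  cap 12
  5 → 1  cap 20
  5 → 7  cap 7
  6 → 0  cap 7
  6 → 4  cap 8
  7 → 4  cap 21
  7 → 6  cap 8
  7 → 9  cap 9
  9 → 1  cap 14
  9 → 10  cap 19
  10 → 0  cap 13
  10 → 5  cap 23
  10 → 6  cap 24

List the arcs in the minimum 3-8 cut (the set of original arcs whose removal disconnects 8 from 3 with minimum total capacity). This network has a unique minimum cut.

Min-cut arcs: {(3,0), (3,9), (6,0), (6,4)} (total capacity 32)

augment #1: 3→0→8 push 5
augment #2: 3→6→0→8 push 7
augment #3: 3→9→1→8 push 12
augment #4: 3→6→4→5→1→8 push 6
augment #5: 3→6→4→5→1→2→8 push 2
max flow = 32; residual-reachable set from 3 gives S-side
cut edges (S→T): {(3,0), (3,9), (6,0), (6,4)} total cap 32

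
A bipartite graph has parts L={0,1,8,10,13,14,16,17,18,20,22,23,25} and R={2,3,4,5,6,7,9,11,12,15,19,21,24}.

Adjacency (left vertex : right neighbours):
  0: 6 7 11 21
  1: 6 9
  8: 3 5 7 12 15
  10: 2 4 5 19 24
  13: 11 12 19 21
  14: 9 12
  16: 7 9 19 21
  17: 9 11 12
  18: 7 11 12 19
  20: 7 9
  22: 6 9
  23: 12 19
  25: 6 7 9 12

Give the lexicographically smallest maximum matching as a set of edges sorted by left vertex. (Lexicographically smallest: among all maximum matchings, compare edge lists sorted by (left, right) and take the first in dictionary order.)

Lex-smallest maximum matching: {(0,6), (1,9), (8,3), (10,2), (13,11), (14,12), (16,21), (18,7), (23,19)}

|M| = 9 (so the lex-smallest maximum matching has 9 edges)
process left vertices in ascending order; for each, take the smallest-labelled available neighbour that still permits 9 edges overall, or leave it unmatched if none does
lex-smallest matching: {0-6, 1-9, 8-3, 10-2, 13-11, 14-12, 16-21, 18-7, 23-19}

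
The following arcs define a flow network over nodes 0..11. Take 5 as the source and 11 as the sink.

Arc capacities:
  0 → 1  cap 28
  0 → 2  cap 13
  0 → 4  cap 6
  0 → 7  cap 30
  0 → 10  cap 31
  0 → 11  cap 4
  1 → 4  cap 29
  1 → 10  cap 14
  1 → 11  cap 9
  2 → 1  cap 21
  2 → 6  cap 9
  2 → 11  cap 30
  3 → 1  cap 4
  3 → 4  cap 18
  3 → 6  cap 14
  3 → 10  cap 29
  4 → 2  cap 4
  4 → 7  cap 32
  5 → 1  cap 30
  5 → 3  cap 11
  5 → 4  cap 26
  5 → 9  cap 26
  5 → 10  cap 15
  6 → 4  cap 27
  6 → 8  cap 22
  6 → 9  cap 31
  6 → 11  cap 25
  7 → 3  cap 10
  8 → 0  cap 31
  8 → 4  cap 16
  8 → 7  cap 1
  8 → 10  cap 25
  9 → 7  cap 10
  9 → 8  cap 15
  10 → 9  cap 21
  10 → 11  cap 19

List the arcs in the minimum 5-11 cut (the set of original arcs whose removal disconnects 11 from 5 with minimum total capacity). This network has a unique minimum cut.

Min-cut arcs: {(1,11), (3,6), (4,2), (9,8), (10,11)} (total capacity 61)

augment #1: 5→1→11 push 9
augment #2: 5→10→11 push 15
augment #3: 5→1→10→11 push 4
augment #4: 5→3→6→11 push 11
augment #5: 5→4→2→11 push 4
augment #6: 5→9→8→0→11 push 4
augment #7: 5→4→7→3→6→11 push 3
augment #8: 5→9→8→0→2→11 push 11
max flow = 61; residual-reachable set from 5 gives S-side
cut edges (S→T): {(1,11), (3,6), (4,2), (9,8), (10,11)} total cap 61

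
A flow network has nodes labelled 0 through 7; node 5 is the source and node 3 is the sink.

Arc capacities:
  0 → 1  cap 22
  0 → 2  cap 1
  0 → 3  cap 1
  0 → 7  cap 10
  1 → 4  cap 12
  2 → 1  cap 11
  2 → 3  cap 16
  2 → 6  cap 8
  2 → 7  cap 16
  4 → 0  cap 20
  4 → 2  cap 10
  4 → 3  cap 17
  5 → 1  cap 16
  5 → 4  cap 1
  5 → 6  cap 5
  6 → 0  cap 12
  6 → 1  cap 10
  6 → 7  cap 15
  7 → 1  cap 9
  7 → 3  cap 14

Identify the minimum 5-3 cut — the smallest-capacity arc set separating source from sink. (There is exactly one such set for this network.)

augment #1: 5→4→3 push 1
augment #2: 5→1→4→3 push 12
augment #3: 5→6→0→3 push 1
augment #4: 5→6→7→3 push 4
max flow = 18; residual-reachable set from 5 gives S-side
cut edges (S→T): {(1,4), (5,4), (5,6)} total cap 18

Min-cut arcs: {(1,4), (5,4), (5,6)} (total capacity 18)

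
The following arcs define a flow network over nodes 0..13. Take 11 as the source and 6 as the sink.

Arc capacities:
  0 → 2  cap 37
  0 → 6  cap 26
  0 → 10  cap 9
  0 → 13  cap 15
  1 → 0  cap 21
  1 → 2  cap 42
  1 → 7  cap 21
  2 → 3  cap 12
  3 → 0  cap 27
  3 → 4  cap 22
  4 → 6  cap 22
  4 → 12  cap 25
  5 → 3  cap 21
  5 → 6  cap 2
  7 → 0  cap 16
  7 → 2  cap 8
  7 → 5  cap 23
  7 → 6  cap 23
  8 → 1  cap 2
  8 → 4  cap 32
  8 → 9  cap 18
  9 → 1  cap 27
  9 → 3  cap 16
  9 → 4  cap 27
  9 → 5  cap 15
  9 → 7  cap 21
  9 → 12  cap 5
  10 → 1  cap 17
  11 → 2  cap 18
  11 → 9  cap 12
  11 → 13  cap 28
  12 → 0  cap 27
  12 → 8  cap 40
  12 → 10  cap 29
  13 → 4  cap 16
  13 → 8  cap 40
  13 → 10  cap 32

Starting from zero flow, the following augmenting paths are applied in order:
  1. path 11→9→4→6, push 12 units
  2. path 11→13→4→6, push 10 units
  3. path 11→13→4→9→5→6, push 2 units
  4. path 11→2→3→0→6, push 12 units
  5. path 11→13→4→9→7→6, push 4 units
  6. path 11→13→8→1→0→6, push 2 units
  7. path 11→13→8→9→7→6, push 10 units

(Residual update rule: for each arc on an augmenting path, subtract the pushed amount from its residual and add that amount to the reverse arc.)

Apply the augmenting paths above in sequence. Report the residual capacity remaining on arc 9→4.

after path 1 (11→9→4→6, push 12): res(9,4)=15
after path 2 (11→13→4→6, push 10): res(9,4)=15
after path 3 (11→13→4→9→5→6, push 2): res(9,4)=17
after path 4 (11→2→3→0→6, push 12): res(9,4)=17
after path 5 (11→13→4→9→7→6, push 4): res(9,4)=21
after path 6 (11→13→8→1→0→6, push 2): res(9,4)=21
after path 7 (11→13→8→9→7→6, push 10): res(9,4)=21

Residual capacity of (9,4): 21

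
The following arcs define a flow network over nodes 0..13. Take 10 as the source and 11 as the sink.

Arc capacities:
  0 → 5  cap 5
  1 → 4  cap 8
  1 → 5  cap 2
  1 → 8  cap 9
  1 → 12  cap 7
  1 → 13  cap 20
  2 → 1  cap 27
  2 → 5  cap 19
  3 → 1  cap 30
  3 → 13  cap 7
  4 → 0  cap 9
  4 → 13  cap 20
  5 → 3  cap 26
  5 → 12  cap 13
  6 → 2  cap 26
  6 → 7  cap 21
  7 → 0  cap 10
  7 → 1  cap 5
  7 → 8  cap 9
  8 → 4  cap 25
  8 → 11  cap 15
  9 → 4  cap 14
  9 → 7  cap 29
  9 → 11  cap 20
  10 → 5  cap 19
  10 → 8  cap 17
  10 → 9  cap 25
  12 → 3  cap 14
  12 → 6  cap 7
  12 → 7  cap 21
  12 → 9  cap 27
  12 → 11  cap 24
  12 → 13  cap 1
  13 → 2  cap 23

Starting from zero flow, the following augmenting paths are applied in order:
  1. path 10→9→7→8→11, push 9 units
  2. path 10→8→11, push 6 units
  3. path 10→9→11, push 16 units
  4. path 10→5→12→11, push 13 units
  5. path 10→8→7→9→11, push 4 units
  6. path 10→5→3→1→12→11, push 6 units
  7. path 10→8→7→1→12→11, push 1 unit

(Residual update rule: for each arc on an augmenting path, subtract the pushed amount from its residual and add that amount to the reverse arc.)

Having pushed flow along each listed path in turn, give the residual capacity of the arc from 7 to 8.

Residual capacity of (7,8): 5

after path 1 (10→9→7→8→11, push 9): res(7,8)=0
after path 2 (10→8→11, push 6): res(7,8)=0
after path 3 (10→9→11, push 16): res(7,8)=0
after path 4 (10→5→12→11, push 13): res(7,8)=0
after path 5 (10→8→7→9→11, push 4): res(7,8)=4
after path 6 (10→5→3→1→12→11, push 6): res(7,8)=4
after path 7 (10→8→7→1→12→11, push 1): res(7,8)=5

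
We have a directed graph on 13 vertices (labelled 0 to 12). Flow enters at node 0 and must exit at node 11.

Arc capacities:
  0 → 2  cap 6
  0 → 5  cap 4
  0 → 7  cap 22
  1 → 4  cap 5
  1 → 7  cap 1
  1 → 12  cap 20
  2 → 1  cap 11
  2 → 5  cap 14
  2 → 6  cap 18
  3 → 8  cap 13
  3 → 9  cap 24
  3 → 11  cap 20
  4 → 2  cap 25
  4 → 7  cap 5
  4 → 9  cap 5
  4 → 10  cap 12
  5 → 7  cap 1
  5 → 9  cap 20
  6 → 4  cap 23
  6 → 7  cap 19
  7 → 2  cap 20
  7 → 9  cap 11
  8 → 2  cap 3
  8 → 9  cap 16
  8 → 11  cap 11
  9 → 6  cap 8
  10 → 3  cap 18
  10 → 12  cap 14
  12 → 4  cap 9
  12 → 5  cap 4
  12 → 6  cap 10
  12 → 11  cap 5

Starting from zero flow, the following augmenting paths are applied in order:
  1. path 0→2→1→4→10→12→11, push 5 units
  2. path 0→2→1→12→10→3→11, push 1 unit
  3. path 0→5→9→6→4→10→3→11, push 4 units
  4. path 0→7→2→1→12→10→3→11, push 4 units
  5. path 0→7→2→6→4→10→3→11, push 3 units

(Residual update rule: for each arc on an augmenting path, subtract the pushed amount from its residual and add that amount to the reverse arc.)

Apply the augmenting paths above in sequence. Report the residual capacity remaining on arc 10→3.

after path 1 (0→2→1→4→10→12→11, push 5): res(10,3)=18
after path 2 (0→2→1→12→10→3→11, push 1): res(10,3)=17
after path 3 (0→5→9→6→4→10→3→11, push 4): res(10,3)=13
after path 4 (0→7→2→1→12→10→3→11, push 4): res(10,3)=9
after path 5 (0→7→2→6→4→10→3→11, push 3): res(10,3)=6

Residual capacity of (10,3): 6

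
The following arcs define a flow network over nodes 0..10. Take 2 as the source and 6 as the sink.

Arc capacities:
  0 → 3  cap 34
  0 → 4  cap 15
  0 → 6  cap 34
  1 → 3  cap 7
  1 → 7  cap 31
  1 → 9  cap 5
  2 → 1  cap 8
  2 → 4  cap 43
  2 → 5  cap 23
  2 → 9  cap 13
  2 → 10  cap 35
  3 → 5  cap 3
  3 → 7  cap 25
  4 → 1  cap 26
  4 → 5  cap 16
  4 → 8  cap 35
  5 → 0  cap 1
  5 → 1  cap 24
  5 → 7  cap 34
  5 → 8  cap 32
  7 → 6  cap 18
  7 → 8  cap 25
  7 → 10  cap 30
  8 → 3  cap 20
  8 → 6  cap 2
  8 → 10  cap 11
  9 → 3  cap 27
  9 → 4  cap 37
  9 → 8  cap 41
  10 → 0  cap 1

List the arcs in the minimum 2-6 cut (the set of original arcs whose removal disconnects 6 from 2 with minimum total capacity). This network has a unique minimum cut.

augment #1: 2→1→7→6 push 8
augment #2: 2→4→8→6 push 2
augment #3: 2→5→0→6 push 1
augment #4: 2→5→7→6 push 10
augment #5: 2→10→0→6 push 1
max flow = 22; residual-reachable set from 2 gives S-side
cut edges (S→T): {(5,0), (7,6), (8,6), (10,0)} total cap 22

Min-cut arcs: {(5,0), (7,6), (8,6), (10,0)} (total capacity 22)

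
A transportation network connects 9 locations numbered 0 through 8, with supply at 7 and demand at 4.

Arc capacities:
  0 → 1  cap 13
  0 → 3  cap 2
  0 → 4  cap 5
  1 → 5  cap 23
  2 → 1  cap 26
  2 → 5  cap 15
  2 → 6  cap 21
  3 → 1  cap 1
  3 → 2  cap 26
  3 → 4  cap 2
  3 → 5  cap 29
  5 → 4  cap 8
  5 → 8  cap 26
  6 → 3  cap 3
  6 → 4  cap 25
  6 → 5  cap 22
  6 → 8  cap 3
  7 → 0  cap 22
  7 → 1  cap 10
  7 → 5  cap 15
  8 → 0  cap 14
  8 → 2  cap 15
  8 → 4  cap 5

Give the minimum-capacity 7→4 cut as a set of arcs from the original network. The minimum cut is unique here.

augment #1: 7→0→4 push 5
augment #2: 7→5→4 push 8
augment #3: 7→0→3→4 push 2
augment #4: 7→5→8→4 push 5
augment #5: 7→5→8→2→6→4 push 2
augment #6: 7→1→5→8→2→6→4 push 10
augment #7: 7→0→1→5→8→2→6→4 push 3
max flow = 35; residual-reachable set from 7 gives S-side
cut edges (S→T): {(0,3), (0,4), (5,4), (8,2), (8,4)} total cap 35

Min-cut arcs: {(0,3), (0,4), (5,4), (8,2), (8,4)} (total capacity 35)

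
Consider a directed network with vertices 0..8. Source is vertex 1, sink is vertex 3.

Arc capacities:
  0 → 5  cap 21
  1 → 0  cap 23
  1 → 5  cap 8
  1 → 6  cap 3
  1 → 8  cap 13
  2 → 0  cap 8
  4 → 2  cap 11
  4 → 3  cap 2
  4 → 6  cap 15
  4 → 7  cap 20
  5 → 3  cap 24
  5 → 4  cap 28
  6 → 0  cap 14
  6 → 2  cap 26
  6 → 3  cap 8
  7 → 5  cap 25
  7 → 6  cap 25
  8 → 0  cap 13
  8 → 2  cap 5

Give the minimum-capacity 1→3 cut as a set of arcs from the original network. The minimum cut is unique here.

augment #1: 1→5→3 push 8
augment #2: 1→6→3 push 3
augment #3: 1→0→5→3 push 16
augment #4: 1→0→5→4→3 push 2
augment #5: 1→0→5→4→6→3 push 3
max flow = 32; residual-reachable set from 1 gives S-side
cut edges (S→T): {(0,5), (1,5), (1,6)} total cap 32

Min-cut arcs: {(0,5), (1,5), (1,6)} (total capacity 32)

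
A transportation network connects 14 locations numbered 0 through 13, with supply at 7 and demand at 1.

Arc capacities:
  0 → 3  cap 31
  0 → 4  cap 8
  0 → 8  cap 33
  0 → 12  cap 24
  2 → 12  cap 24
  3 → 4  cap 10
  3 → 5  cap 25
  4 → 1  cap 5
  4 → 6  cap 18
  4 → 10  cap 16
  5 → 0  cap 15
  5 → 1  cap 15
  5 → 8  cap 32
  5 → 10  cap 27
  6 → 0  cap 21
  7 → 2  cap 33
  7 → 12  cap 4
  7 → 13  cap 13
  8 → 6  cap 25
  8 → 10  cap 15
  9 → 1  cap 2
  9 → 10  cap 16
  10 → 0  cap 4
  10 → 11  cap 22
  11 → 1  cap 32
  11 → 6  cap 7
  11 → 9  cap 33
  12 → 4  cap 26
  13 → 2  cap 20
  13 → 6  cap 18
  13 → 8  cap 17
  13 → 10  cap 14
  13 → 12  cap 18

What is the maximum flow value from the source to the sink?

augment #1: 7→12→4→1 bottleneck 4, total now 4
augment #2: 7→2→12→4→1 bottleneck 1, total now 5
augment #3: 7→13→10→11→1 bottleneck 13, total now 18
augment #4: 7→2→12→4→10→11→1 bottleneck 9, total now 27
augment #5: 7→2→12→4→6→0→3→5→1 bottleneck 12, total now 39

Maximum flow value: 39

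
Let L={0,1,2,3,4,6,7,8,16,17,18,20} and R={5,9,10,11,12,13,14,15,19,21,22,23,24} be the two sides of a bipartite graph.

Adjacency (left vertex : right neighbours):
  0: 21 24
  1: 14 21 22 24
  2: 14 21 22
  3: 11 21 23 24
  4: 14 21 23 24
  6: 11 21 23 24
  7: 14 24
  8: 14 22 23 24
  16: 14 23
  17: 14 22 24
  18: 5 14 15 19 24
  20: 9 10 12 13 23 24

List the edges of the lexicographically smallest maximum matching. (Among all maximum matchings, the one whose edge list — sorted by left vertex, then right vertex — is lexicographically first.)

Lex-smallest maximum matching: {(0,21), (1,14), (2,22), (3,11), (4,23), (6,24), (18,5), (20,9)}

|M| = 8 (so the lex-smallest maximum matching has 8 edges)
process left vertices in ascending order; for each, take the smallest-labelled available neighbour that still permits 8 edges overall, or leave it unmatched if none does
lex-smallest matching: {0-21, 1-14, 2-22, 3-11, 4-23, 6-24, 18-5, 20-9}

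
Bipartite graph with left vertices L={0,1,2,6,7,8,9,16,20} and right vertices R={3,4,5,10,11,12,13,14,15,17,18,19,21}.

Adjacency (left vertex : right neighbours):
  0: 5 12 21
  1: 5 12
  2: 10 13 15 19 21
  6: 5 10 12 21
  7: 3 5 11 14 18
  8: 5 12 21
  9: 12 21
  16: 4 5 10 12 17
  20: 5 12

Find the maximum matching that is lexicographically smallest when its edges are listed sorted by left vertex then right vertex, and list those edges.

|M| = 7 (so the lex-smallest maximum matching has 7 edges)
process left vertices in ascending order; for each, take the smallest-labelled available neighbour that still permits 7 edges overall, or leave it unmatched if none does
lex-smallest matching: {0-5, 1-12, 2-13, 6-10, 7-3, 8-21, 16-4}

Lex-smallest maximum matching: {(0,5), (1,12), (2,13), (6,10), (7,3), (8,21), (16,4)}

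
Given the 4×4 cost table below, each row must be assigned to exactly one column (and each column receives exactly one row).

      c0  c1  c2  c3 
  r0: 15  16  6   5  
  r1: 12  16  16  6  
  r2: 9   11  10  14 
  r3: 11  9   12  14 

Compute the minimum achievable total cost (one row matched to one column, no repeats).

optimal assignment: row0→col2 (cost 6), row1→col3 (cost 6), row2→col0 (cost 9), row3→col1 (cost 9)
total = 6 + 6 + 9 + 9 = 30

Minimum assignment cost: 30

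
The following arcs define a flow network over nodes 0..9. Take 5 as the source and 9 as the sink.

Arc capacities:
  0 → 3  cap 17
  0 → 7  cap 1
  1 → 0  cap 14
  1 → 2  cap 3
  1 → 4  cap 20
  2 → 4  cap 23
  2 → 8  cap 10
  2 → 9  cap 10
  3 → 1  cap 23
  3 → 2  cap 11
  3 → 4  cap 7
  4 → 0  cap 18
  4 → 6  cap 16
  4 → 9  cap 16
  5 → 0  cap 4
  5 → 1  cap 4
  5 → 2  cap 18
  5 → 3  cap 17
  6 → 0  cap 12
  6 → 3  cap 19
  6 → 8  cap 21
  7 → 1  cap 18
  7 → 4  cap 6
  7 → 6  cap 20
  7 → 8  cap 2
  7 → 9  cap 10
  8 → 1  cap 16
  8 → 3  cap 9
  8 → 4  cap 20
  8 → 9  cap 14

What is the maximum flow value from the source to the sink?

Maximum flow value: 41

augment #1: 5→2→9 bottleneck 10, total now 10
augment #2: 5→0→7→9 bottleneck 1, total now 11
augment #3: 5→1→4→9 bottleneck 4, total now 15
augment #4: 5→2→4→9 bottleneck 8, total now 23
augment #5: 5→3→4→9 bottleneck 4, total now 27
augment #6: 5→3→2→8→9 bottleneck 10, total now 37
augment #7: 5→3→4→6→8→9 bottleneck 3, total now 40
augment #8: 5→0→3→1→4→6→8→9 bottleneck 1, total now 41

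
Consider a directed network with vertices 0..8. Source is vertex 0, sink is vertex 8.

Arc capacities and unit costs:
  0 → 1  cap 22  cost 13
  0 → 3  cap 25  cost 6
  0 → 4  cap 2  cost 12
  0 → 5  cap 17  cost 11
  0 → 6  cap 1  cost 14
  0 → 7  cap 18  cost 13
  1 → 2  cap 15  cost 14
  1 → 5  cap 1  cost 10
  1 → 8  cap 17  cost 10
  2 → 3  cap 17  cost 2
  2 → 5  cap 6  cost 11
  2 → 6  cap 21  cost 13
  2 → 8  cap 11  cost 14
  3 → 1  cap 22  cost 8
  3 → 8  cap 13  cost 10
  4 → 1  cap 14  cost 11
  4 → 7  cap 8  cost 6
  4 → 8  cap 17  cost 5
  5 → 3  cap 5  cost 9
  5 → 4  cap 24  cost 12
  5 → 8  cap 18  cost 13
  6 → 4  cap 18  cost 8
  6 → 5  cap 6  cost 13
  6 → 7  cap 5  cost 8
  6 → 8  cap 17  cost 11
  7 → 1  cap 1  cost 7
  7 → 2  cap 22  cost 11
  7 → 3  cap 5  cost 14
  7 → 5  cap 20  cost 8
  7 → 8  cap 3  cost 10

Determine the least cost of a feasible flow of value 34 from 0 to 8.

Minimum cost for 34 units: 679

shortest-cost path #1: 0→3→8 push 13 @ unit cost 16 (adds 208)
shortest-cost path #2: 0→4→8 push 2 @ unit cost 17 (adds 34)
shortest-cost path #3: 0→1→8 push 17 @ unit cost 23 (adds 391)
shortest-cost path #4: 0→7→8 push 2 @ unit cost 23 (adds 46)
total cost = 679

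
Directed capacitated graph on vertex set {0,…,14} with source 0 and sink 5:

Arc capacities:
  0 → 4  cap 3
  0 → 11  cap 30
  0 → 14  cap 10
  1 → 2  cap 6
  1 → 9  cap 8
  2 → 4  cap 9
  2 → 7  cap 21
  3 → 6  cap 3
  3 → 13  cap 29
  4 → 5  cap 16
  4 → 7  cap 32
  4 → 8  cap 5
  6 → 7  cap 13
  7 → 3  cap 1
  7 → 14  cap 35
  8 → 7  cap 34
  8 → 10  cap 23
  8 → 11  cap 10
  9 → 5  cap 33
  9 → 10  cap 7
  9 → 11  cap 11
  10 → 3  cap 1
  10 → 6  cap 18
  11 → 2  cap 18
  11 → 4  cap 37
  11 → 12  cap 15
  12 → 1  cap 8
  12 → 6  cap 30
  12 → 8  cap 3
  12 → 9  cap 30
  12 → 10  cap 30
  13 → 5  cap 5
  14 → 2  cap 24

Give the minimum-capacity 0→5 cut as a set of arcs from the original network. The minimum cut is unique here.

Min-cut arcs: {(4,5), (7,3), (10,3), (11,12)} (total capacity 33)

augment #1: 0→4→5 push 3
augment #2: 0→11→4→5 push 13
augment #3: 0→11→12→9→5 push 15
augment #4: 0→11→2→7→3→13→5 push 1
augment #5: 0→11→4→8→10→3→13→5 push 1
max flow = 33; residual-reachable set from 0 gives S-side
cut edges (S→T): {(4,5), (7,3), (10,3), (11,12)} total cap 33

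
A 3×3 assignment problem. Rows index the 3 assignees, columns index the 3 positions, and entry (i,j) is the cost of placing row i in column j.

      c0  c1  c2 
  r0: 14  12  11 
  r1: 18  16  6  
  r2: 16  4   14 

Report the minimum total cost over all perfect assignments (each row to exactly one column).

Minimum assignment cost: 24

optimal assignment: row0→col0 (cost 14), row1→col2 (cost 6), row2→col1 (cost 4)
total = 14 + 6 + 4 = 24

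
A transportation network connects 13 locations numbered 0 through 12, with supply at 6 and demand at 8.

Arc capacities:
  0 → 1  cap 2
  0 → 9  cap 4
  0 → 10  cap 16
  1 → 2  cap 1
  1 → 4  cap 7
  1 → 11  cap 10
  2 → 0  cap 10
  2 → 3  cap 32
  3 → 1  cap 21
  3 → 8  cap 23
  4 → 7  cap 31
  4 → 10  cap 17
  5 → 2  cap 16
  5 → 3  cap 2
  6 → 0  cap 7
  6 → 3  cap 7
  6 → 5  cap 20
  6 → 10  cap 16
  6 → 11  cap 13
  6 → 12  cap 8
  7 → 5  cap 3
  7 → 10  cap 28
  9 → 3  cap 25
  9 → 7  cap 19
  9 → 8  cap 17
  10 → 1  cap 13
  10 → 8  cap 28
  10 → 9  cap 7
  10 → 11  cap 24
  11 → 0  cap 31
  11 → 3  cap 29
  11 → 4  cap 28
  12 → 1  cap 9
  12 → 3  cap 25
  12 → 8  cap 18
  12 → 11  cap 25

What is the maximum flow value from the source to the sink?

Maximum flow value: 69

augment #1: 6→3→8 bottleneck 7, total now 7
augment #2: 6→10→8 bottleneck 16, total now 23
augment #3: 6→12→8 bottleneck 8, total now 31
augment #4: 6→0→9→8 bottleneck 4, total now 35
augment #5: 6→0→10→8 bottleneck 3, total now 38
augment #6: 6→5→3→8 bottleneck 2, total now 40
augment #7: 6→11→3→8 bottleneck 13, total now 53
augment #8: 6→5→2→3→8 bottleneck 1, total now 54
augment #9: 6→5→2→0→10→8 bottleneck 9, total now 63
augment #10: 6→5→2→0→10→9→8 bottleneck 1, total now 64
augment #11: 6→5→2→3→1→4→10→9→8 bottleneck 5, total now 69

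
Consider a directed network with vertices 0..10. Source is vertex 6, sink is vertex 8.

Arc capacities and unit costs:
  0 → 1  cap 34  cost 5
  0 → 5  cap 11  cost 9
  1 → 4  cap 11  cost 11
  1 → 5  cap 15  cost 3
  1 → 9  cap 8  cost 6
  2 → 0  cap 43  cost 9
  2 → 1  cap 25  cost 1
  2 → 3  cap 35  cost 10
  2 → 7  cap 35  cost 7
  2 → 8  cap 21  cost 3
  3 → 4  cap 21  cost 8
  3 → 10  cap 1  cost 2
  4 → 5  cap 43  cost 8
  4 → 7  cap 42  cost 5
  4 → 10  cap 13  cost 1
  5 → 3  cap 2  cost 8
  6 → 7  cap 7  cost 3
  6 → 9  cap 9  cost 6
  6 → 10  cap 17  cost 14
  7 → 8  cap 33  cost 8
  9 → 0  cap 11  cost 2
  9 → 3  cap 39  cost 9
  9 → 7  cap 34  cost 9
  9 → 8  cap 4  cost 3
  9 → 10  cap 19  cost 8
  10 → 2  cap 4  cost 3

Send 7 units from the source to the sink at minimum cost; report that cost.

shortest-cost path #1: 6→9→8 push 4 @ unit cost 9 (adds 36)
shortest-cost path #2: 6→7→8 push 3 @ unit cost 11 (adds 33)
total cost = 69

Minimum cost for 7 units: 69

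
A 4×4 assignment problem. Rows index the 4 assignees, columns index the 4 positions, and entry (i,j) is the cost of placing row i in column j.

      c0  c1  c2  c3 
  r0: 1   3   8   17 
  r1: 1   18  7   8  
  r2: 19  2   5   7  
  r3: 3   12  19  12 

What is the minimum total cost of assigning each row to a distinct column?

Minimum assignment cost: 19

optimal assignment: row0→col1 (cost 3), row1→col3 (cost 8), row2→col2 (cost 5), row3→col0 (cost 3)
total = 3 + 8 + 5 + 3 = 19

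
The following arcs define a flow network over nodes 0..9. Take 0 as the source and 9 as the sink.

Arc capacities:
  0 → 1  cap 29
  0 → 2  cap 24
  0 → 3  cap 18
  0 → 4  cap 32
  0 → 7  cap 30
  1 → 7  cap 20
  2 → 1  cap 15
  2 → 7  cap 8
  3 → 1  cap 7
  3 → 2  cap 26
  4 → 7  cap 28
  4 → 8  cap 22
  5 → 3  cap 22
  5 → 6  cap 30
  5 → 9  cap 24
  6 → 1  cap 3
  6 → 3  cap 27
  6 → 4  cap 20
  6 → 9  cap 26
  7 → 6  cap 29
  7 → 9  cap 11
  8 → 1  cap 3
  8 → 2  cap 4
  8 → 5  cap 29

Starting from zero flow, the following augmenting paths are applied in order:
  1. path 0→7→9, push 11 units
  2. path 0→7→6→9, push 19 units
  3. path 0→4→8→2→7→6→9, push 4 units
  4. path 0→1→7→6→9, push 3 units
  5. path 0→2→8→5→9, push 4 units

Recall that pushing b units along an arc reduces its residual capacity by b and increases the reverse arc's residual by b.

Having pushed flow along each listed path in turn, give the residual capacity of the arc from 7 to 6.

Residual capacity of (7,6): 3

after path 1 (0→7→9, push 11): res(7,6)=29
after path 2 (0→7→6→9, push 19): res(7,6)=10
after path 3 (0→4→8→2→7→6→9, push 4): res(7,6)=6
after path 4 (0→1→7→6→9, push 3): res(7,6)=3
after path 5 (0→2→8→5→9, push 4): res(7,6)=3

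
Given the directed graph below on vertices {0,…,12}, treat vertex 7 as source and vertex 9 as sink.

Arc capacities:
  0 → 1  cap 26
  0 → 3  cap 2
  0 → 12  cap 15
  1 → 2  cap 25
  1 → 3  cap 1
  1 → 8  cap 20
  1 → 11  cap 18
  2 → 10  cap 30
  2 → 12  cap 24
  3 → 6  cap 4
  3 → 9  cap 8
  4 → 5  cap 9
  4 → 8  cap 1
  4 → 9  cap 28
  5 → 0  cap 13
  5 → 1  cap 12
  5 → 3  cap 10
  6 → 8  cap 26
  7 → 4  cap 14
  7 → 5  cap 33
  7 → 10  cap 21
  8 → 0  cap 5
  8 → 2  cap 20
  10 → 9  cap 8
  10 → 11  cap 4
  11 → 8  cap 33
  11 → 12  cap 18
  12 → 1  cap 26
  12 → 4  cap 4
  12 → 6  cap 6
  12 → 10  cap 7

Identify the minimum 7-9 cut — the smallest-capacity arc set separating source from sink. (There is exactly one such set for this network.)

Min-cut arcs: {(3,9), (7,4), (10,9), (12,4)} (total capacity 34)

augment #1: 7→4→9 push 14
augment #2: 7→10→9 push 8
augment #3: 7→5→3→9 push 8
augment #4: 7→5→0→12→4→9 push 4
max flow = 34; residual-reachable set from 7 gives S-side
cut edges (S→T): {(3,9), (7,4), (10,9), (12,4)} total cap 34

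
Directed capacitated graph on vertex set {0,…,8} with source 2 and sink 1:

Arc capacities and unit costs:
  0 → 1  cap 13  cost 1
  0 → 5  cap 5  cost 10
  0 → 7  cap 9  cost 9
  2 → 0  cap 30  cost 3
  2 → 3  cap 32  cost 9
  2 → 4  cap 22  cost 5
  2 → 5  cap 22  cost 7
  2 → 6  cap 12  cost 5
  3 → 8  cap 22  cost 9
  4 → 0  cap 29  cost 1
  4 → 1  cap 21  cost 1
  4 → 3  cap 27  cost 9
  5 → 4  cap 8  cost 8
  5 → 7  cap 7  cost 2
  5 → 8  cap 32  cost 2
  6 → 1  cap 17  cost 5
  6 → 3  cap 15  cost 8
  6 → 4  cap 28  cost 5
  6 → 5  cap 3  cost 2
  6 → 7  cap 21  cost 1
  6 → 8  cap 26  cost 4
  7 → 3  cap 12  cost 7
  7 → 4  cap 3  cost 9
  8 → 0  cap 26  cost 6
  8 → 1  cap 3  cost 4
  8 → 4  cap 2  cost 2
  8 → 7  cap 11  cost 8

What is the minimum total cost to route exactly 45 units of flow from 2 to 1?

Minimum cost for 45 units: 288

shortest-cost path #1: 2→0→1 push 13 @ unit cost 4 (adds 52)
shortest-cost path #2: 2→4→1 push 21 @ unit cost 6 (adds 126)
shortest-cost path #3: 2→6→1 push 11 @ unit cost 10 (adds 110)
total cost = 288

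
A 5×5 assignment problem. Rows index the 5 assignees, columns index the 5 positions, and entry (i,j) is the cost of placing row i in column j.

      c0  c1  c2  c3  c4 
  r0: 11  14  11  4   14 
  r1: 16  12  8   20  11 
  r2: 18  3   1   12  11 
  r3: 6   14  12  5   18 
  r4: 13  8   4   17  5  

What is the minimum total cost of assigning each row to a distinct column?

Minimum assignment cost: 26

optimal assignment: row0→col3 (cost 4), row1→col2 (cost 8), row2→col1 (cost 3), row3→col0 (cost 6), row4→col4 (cost 5)
total = 4 + 8 + 3 + 6 + 5 = 26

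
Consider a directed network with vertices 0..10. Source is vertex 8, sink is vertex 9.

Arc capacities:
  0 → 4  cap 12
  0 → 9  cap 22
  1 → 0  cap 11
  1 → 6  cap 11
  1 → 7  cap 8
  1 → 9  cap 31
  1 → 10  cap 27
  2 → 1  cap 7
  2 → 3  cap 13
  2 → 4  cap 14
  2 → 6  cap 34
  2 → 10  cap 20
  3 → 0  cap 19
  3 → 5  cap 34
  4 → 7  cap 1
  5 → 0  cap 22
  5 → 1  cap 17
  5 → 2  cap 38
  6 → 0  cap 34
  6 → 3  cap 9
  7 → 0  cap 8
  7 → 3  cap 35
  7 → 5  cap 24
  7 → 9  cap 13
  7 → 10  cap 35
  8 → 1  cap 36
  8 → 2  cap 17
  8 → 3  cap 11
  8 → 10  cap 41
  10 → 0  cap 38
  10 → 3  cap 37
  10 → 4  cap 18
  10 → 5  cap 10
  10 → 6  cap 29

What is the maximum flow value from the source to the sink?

Maximum flow value: 62

augment #1: 8→1→9 bottleneck 31, total now 31
augment #2: 8→1→0→9 bottleneck 5, total now 36
augment #3: 8→3→0→9 bottleneck 11, total now 47
augment #4: 8→10→0→9 bottleneck 6, total now 53
augment #5: 8→2→1→7→9 bottleneck 7, total now 60
augment #6: 8→2→4→7→9 bottleneck 1, total now 61
augment #7: 8→10→0→1→7→9 bottleneck 1, total now 62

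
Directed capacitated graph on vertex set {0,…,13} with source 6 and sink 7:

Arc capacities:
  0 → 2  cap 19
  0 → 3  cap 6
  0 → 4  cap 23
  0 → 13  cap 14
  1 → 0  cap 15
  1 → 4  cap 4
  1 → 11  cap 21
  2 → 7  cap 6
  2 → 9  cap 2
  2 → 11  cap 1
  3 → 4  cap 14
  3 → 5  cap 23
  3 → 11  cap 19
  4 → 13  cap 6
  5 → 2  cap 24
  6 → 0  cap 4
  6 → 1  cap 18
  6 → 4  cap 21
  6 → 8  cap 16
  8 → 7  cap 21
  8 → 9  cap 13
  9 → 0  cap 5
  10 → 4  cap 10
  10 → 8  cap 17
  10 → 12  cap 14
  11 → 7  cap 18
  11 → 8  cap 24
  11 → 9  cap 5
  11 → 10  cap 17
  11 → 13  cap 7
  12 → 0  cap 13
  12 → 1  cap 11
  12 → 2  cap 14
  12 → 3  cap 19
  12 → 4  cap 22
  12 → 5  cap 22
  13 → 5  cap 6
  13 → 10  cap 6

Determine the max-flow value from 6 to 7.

augment #1: 6→8→7 bottleneck 16, total now 16
augment #2: 6→0→2→7 bottleneck 4, total now 20
augment #3: 6→1→11→7 bottleneck 18, total now 38
augment #4: 6→4→13→5→2→7 bottleneck 2, total now 40
augment #5: 6→4→13→10→8→7 bottleneck 4, total now 44

Maximum flow value: 44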